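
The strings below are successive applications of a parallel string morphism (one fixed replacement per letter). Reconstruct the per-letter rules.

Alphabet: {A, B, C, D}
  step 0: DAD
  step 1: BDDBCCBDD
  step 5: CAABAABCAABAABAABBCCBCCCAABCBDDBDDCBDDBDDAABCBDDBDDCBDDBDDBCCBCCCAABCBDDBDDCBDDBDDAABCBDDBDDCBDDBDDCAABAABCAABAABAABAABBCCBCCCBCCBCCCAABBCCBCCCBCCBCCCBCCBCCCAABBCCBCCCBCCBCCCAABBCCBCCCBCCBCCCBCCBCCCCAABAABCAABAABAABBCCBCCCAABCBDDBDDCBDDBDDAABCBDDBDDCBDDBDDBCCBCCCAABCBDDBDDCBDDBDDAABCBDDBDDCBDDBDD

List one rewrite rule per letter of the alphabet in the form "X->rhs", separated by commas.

A->BCC, B->C, C->AAB, D->BDD

  step 0 ⇒ step 1: DAD ⇒ BDD·BCC·BDD
    A ↦ BCC
    D ↦ BDD
    B ↦ C  (constrained at step 1)
    C ↦ AAB  (constrained at step 1)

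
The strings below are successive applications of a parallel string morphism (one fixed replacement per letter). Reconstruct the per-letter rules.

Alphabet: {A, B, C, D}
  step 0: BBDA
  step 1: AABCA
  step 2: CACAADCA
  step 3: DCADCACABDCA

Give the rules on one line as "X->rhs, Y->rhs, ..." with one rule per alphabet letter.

A->CA, B->A, C->D, D->B

  step 2 ⇒ step 3: CACAADCA ⇒ D·CA·D·CA·CA·B·D·CA
    A ↦ CA
    C ↦ D
    D ↦ B
  step 0 ⇒ step 1: BBDA ⇒ A·A·B·CA
    B ↦ A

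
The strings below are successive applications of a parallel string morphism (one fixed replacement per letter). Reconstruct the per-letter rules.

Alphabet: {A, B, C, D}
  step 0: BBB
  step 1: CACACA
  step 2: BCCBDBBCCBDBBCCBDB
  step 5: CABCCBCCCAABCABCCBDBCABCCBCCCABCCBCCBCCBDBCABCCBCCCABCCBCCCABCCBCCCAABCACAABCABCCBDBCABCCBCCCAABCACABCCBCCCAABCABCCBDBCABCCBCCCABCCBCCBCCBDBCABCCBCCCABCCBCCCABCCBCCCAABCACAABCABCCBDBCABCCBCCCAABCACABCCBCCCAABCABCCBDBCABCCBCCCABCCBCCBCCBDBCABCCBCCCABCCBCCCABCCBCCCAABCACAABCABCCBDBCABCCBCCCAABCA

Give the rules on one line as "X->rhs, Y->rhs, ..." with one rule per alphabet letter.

A->BDB, B->CA, C->BCC, D->AB

  step 1 ⇒ step 2: CACACA ⇒ BCC·BDB·BCC·BDB·BCC·BDB
    A ↦ BDB
    C ↦ BCC
  step 0 ⇒ step 1: BBB ⇒ CA·CA·CA
    B ↦ CA
    D ↦ AB  (constrained at step 2)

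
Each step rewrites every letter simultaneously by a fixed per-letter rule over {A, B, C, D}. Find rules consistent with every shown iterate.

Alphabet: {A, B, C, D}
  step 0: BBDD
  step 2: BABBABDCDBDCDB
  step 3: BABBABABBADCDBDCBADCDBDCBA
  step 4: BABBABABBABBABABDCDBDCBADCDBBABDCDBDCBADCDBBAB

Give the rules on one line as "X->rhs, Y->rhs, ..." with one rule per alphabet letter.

A->B, B->BA, C->DB, D->DC

  step 3 ⇒ step 4: BABBABABBADCDBDCBADCDBDCBA ⇒ BA·B·BA·BA·B·BA·B·BA·BA·B·DC·DB·DC·BA·DC·DB·BA·B·DC·DB·DC·BA·DC·DB·BA·B
    A ↦ B
    B ↦ BA
    C ↦ DB
    D ↦ DC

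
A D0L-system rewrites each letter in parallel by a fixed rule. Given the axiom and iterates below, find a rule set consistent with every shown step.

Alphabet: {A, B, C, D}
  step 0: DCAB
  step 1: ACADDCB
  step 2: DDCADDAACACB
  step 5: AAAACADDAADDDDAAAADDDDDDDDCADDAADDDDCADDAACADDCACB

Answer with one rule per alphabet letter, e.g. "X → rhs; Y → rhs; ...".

A->DD, B->CB, C->CA, D->A

  step 1 ⇒ step 2: ACADDCB ⇒ DD·CA·DD·A·A·CA·CB
    A ↦ DD
    B ↦ CB
    C ↦ CA
    D ↦ A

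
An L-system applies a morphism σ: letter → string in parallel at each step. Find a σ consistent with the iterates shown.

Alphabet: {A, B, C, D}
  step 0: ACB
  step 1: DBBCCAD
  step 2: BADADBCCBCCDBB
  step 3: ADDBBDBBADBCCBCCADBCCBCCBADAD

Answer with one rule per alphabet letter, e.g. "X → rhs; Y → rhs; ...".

A->DB, B->AD, C->BCC, D->B

  step 2 ⇒ step 3: BADADBCCBCCDBB ⇒ AD·DB·B·DB·B·AD·BCC·BCC·AD·BCC·BCC·B·AD·AD
    A ↦ DB
    B ↦ AD
    C ↦ BCC
    D ↦ B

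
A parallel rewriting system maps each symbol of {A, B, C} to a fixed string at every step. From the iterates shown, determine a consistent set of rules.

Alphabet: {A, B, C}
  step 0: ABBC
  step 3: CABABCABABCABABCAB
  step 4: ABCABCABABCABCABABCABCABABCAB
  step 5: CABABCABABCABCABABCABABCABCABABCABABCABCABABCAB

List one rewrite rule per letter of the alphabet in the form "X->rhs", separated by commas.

  step 4 ⇒ step 5: ABCABCABABCABCABABCABCABABCAB ⇒ C·AB·AB·C·AB·AB·C·AB·C·AB·AB·C·AB·AB·C·AB·C·AB·AB·C·AB·AB·C·AB·C·AB·AB·C·AB
    A ↦ C
    B ↦ AB
    C ↦ AB

A->C, B->AB, C->AB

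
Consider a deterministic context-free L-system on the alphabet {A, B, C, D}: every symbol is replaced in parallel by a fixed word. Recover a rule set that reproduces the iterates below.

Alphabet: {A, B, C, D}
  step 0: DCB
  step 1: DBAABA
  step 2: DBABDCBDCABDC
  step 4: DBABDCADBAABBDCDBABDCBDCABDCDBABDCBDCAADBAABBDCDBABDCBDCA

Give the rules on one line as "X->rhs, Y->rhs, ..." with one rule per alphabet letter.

  step 1 ⇒ step 2: DBAABA ⇒ DB·A·BDC·BDC·A·BDC
    A ↦ BDC
    B ↦ A
    D ↦ DB
  step 0 ⇒ step 1: DCB ⇒ DB·AAB·A
    C ↦ AAB

A->BDC, B->A, C->AAB, D->DB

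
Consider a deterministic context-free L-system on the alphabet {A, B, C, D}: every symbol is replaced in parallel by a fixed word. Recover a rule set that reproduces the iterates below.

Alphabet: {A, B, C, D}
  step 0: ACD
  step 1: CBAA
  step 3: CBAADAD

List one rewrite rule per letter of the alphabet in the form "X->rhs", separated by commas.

  step 0 ⇒ step 1: ACD ⇒ CB·A·A
    A ↦ CB
    C ↦ A
    D ↦ A
    B ↦ D  (constrained at step 1)

A->CB, B->D, C->A, D->A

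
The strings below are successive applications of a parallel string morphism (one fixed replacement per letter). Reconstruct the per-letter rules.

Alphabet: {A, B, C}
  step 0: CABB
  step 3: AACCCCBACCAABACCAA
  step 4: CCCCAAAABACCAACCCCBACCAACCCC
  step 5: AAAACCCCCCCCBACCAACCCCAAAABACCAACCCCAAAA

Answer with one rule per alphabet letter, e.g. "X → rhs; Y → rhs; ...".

A->CC, B->BA, C->A

  step 4 ⇒ step 5: CCCCAAAABACCAACCCCBACCAACCCC ⇒ A·A·A·A·CC·CC·CC·CC·BA·CC·A·A·CC·CC·A·A·A·A·BA·CC·A·A·CC·CC·A·A·A·A
    A ↦ CC
    B ↦ BA
    C ↦ A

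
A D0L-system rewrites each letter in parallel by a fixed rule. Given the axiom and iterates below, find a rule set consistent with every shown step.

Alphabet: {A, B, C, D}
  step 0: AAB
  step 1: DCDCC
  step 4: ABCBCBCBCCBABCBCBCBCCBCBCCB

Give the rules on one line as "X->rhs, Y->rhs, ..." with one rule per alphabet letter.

  step 0 ⇒ step 1: AAB ⇒ DC·DC·C
    A ↦ DC
    B ↦ C
    C ↦ CB  (constrained at step 1)
    D ↦ AB  (constrained at step 1)

A->DC, B->C, C->CB, D->AB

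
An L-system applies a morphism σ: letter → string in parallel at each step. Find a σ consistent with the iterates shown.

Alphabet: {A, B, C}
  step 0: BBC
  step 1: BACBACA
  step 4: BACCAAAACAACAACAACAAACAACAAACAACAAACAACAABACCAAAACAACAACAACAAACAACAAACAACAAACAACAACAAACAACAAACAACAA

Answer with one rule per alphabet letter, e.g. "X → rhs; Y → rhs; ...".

  step 0 ⇒ step 1: BBC ⇒ BAC·BAC·A
    B ↦ BAC
    C ↦ A
    A ↦ CAA  (constrained at step 1)

A->CAA, B->BAC, C->A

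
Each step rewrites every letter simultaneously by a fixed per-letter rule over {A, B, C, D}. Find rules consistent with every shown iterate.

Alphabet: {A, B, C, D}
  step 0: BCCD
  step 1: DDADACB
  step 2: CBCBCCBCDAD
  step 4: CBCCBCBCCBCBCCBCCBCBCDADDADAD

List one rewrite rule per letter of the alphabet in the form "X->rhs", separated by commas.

A->C, B->D, C->DA, D->CB

  step 1 ⇒ step 2: DDADACB ⇒ CB·CB·C·CB·C·DA·D
    A ↦ C
    B ↦ D
    C ↦ DA
    D ↦ CB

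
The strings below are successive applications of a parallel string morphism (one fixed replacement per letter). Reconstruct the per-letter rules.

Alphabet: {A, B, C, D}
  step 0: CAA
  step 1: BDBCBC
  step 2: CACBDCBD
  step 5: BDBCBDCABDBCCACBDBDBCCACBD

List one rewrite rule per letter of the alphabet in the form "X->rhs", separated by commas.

  step 1 ⇒ step 2: BDBCBC ⇒ C·A·C·BD·C·BD
    B ↦ C
    C ↦ BD
    D ↦ A
  step 0 ⇒ step 1: CAA ⇒ BD·BC·BC
    A ↦ BC

A->BC, B->C, C->BD, D->A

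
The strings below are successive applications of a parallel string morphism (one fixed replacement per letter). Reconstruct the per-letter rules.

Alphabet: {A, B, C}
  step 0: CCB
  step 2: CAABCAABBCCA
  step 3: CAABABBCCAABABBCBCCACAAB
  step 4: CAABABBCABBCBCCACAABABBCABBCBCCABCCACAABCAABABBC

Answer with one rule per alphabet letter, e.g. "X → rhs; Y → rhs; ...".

A->AB, B->BC, C->CA

  step 3 ⇒ step 4: CAABABBCCAABABBCBCCACAAB ⇒ CA·AB·AB·BC·AB·BC·BC·CA·CA·AB·AB·BC·AB·BC·BC·CA·BC·CA·CA·AB·CA·AB·AB·BC
    A ↦ AB
    B ↦ BC
    C ↦ CA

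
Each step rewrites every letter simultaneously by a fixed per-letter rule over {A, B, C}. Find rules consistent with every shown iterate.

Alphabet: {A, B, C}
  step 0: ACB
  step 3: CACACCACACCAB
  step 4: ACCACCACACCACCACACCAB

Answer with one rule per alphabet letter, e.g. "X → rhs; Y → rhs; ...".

  step 3 ⇒ step 4: CACACCACACCAB ⇒ AC·C·AC·C·AC·AC·C·AC·C·AC·AC·C·AB
    A ↦ C
    B ↦ AB
    C ↦ AC

A->C, B->AB, C->AC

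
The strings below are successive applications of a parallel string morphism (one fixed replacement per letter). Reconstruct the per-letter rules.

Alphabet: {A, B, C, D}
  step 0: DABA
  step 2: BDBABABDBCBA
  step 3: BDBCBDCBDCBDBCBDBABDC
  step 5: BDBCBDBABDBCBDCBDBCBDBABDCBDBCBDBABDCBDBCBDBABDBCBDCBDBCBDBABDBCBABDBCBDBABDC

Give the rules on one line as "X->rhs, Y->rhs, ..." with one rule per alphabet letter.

  step 2 ⇒ step 3: BDBABABDBCBA ⇒ BD·BC·BD·C·BD·C·BD·BC·BD·BA·BD·C
    A ↦ C
    B ↦ BD
    C ↦ BA
    D ↦ BC

A->C, B->BD, C->BA, D->BC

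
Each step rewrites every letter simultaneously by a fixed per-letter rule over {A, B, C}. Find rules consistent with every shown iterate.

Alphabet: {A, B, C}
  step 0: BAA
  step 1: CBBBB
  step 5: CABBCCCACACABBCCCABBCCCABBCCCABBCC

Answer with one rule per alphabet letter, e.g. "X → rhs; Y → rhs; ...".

  step 0 ⇒ step 1: BAA ⇒ C·BB·BB
    A ↦ BB
    B ↦ C
    C ↦ CA  (constrained at step 1)

A->BB, B->C, C->CA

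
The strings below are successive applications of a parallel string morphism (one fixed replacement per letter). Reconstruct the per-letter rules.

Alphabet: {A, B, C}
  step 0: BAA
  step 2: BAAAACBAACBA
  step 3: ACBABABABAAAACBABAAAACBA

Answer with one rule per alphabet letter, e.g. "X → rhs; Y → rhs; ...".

A->BA, B->AC, C->AA

  step 2 ⇒ step 3: BAAAACBAACBA ⇒ AC·BA·BA·BA·BA·AA·AC·BA·BA·AA·AC·BA
    A ↦ BA
    B ↦ AC
    C ↦ AA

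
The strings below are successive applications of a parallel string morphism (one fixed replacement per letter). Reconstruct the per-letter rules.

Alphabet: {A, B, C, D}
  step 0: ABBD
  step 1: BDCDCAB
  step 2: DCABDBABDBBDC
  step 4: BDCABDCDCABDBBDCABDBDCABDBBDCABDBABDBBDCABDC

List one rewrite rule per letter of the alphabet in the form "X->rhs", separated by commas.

A->B, B->DC, C->DB, D->AB

  step 1 ⇒ step 2: BDCDCAB ⇒ DC·AB·DB·AB·DB·B·DC
    A ↦ B
    B ↦ DC
    C ↦ DB
    D ↦ AB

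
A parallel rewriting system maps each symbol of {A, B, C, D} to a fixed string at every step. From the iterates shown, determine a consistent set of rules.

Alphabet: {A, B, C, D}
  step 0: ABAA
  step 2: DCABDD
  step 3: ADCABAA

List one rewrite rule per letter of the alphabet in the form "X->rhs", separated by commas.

A->C, B->AB, C->D, D->A

  step 2 ⇒ step 3: DCABDD ⇒ A·D·C·AB·A·A
    A ↦ C
    B ↦ AB
    C ↦ D
    D ↦ A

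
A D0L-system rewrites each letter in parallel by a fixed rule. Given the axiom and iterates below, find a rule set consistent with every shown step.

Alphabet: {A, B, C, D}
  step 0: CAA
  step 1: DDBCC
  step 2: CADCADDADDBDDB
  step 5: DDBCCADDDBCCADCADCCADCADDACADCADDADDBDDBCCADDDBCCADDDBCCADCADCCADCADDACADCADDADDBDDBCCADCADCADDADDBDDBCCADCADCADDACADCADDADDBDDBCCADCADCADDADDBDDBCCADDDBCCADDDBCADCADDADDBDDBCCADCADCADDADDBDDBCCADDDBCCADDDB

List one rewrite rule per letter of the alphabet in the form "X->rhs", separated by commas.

A->C, B->DA, C->DDB, D->CAD

  step 1 ⇒ step 2: DDBCC ⇒ CAD·CAD·DA·DDB·DDB
    B ↦ DA
    C ↦ DDB
    D ↦ CAD
  step 0 ⇒ step 1: CAA ⇒ DDB·C·C
    A ↦ C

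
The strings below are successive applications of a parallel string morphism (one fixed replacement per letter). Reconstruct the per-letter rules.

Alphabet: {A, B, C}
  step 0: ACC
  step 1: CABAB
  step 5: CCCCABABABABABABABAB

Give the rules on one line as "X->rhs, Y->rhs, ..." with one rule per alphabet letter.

A->C, B->C, C->AB

  step 0 ⇒ step 1: ACC ⇒ C·AB·AB
    A ↦ C
    C ↦ AB
    B ↦ C  (constrained at step 1)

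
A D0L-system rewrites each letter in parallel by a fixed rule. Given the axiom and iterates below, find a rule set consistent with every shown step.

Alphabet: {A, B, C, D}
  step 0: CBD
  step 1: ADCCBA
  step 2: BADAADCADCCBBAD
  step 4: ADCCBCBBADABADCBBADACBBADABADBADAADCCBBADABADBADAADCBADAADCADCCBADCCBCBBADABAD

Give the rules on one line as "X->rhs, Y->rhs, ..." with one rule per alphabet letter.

  step 1 ⇒ step 2: ADCCBA ⇒ BAD·A·ADC·ADC·CB·BAD
    A ↦ BAD
    B ↦ CB
    C ↦ ADC
    D ↦ A

A->BAD, B->CB, C->ADC, D->A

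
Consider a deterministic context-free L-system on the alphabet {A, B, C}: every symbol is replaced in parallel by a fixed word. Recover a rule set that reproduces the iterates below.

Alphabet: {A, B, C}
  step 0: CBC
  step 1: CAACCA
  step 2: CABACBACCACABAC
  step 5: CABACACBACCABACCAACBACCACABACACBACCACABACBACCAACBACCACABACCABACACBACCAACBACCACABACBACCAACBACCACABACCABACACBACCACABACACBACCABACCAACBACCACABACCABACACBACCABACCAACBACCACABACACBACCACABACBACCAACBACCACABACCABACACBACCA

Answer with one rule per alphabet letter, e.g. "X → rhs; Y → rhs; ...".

A->BAC, B->AC, C->CA

  step 1 ⇒ step 2: CAACCA ⇒ CA·BAC·BAC·CA·CA·BAC
    A ↦ BAC
    C ↦ CA
  step 0 ⇒ step 1: CBC ⇒ CA·AC·CA
    B ↦ AC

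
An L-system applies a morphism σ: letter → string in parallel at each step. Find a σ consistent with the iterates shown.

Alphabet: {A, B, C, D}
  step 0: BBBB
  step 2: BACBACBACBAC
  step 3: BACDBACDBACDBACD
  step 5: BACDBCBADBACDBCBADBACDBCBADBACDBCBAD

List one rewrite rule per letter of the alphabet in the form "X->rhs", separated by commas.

  step 2 ⇒ step 3: BACBACBACBAC ⇒ BA·C·D·BA·C·D·BA·C·D·BA·C·D
    A ↦ C
    B ↦ BA
    C ↦ D
    D ↦ BC  (constrained at step 3)

A->C, B->BA, C->D, D->BC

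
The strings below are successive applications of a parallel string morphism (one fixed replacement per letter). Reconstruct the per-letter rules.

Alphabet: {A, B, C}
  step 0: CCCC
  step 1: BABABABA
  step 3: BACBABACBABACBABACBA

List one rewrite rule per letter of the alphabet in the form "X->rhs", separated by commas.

  step 0 ⇒ step 1: CCCC ⇒ BA·BA·BA·BA
    C ↦ BA
    A ↦ C  (constrained at step 1)
    B ↦ CA  (constrained at step 1)

A->C, B->CA, C->BA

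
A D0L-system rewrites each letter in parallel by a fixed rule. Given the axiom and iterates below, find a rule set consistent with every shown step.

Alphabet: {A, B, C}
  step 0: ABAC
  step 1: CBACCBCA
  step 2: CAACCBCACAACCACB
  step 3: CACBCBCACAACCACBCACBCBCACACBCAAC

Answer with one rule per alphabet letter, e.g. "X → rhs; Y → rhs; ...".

A->CB, B->AC, C->CA

  step 2 ⇒ step 3: CAACCBCACAACCACB ⇒ CA·CB·CB·CA·CA·AC·CA·CB·CA·CB·CB·CA·CA·CB·CA·AC
    A ↦ CB
    B ↦ AC
    C ↦ CA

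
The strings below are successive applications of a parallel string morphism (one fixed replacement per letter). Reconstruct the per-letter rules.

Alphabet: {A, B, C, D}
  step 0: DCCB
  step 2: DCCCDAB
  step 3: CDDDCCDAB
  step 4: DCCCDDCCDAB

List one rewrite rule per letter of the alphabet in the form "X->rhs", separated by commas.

  step 3 ⇒ step 4: CDDDCCDAB ⇒ D·C·C·C·D·D·C·CD·AB
    A ↦ CD
    B ↦ AB
    C ↦ D
    D ↦ C

A->CD, B->AB, C->D, D->C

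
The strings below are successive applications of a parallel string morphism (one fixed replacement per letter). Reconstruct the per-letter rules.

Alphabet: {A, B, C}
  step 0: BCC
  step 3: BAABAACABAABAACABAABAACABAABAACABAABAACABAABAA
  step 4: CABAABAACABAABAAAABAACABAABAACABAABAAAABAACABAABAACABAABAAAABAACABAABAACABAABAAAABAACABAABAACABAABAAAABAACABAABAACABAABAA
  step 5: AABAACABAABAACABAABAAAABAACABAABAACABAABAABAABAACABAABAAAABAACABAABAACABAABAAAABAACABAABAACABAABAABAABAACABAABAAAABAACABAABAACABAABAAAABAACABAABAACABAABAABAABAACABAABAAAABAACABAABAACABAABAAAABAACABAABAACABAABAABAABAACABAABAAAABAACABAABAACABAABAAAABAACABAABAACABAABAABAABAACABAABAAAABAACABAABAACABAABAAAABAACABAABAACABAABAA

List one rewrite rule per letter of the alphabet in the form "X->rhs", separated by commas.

  step 4 ⇒ step 5: CABAABAACABAABAAAABAACABAABAACABAABAAAABAACABAABAACABAABAAAABAACABAABAACABAABAAAABAACABAABAACABAABAAAABAACABAABAACABAABAA ⇒ AA·BAA·CA·BAA·BAA·CA·BAA·BAA·AA·BAA·CA·BAA·BAA·CA·BAA·BAA·BAA·BAA·CA·BAA·BAA·AA·BAA·CA·BAA·BAA·CA·BAA·BAA·AA·BAA·CA·BAA·BAA·CA·BAA·BAA·BAA·BAA·CA·BAA·BAA·AA·BAA·CA·BAA·BAA·CA·BAA·BAA·AA·BAA·CA·BAA·BAA·CA·BAA·BAA·BAA·BAA·CA·BAA·BAA·AA·BAA·CA·BAA·BAA·CA·BAA·BAA·AA·BAA·CA·BAA·BAA·CA·BAA·BAA·BAA·BAA·CA·BAA·BAA·AA·BAA·CA·BAA·BAA·CA·BAA·BAA·AA·BAA·CA·BAA·BAA·CA·BAA·BAA·BAA·BAA·CA·BAA·BAA·AA·BAA·CA·BAA·BAA·CA·BAA·BAA·AA·BAA·CA·BAA·BAA·CA·BAA·BAA
    A ↦ BAA
    B ↦ CA
    C ↦ AA

A->BAA, B->CA, C->AA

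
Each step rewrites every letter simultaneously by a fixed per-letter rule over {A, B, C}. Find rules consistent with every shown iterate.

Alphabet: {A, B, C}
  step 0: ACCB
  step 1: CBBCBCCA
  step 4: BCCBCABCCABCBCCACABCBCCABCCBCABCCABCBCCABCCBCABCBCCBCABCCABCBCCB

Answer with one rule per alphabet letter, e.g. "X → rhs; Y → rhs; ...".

  step 0 ⇒ step 1: ACCB ⇒ CB·BC·BC·CA
    A ↦ CB
    B ↦ CA
    C ↦ BC

A->CB, B->CA, C->BC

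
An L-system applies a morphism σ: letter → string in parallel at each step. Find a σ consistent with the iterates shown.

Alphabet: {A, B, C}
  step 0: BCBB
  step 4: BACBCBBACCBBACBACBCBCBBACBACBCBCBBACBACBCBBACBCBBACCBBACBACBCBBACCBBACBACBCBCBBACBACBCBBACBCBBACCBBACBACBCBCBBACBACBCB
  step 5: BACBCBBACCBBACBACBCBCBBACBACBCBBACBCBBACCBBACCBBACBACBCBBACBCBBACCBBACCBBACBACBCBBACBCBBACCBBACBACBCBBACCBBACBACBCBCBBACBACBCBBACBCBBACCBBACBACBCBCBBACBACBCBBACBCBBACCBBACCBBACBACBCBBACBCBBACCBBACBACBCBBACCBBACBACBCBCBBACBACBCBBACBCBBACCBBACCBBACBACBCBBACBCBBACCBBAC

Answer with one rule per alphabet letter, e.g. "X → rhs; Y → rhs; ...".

  step 4 ⇒ step 5: BACBCBBACCBBACBACBCBCBBACBACBCBCBBACBACBCBBACBCBBACCBBACBACBCBBACCBBACBACBCBCBBACBACBCBBACBCBBACCBBACBACBCBCBBACBACBCB ⇒ BAC·B·CB·BAC·CB·BAC·BAC·B·CB·CB·BAC·BAC·B·CB·BAC·B·CB·BAC·CB·BAC·CB·BAC·BAC·B·CB·BAC·B·CB·BAC·CB·BAC·CB·BAC·BAC·B·CB·BAC·B·CB·BAC·CB·BAC·BAC·B·CB·BAC·CB·BAC·BAC·B·CB·CB·BAC·BAC·B·CB·BAC·B·CB·BAC·CB·BAC·BAC·B·CB·CB·BAC·BAC·B·CB·BAC·B·CB·BAC·CB·BAC·CB·BAC·BAC·B·CB·BAC·B·CB·BAC·CB·BAC·BAC·B·CB·BAC·CB·BAC·BAC·B·CB·CB·BAC·BAC·B·CB·BAC·B·CB·BAC·CB·BAC·CB·BAC·BAC·B·CB·BAC·B·CB·BAC·CB·BAC
    A ↦ B
    B ↦ BAC
    C ↦ CB

A->B, B->BAC, C->CB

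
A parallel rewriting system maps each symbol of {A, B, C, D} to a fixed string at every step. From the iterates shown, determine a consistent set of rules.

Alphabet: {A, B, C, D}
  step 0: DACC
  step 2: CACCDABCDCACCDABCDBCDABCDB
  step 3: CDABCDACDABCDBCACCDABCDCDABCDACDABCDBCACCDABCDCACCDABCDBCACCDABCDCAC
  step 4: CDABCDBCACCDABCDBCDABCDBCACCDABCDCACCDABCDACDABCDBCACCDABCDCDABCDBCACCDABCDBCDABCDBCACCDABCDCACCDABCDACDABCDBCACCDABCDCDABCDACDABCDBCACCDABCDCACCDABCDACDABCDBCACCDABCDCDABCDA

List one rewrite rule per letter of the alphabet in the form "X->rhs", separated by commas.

A->B, B->CAC, C->CDA, D->BCD

  step 3 ⇒ step 4: CDABCDACDABCDBCACCDABCDCDABCDACDABCDBCACCDABCDCACCDABCDBCACCDABCDCAC ⇒ CDA·BCD·B·CAC·CDA·BCD·B·CDA·BCD·B·CAC·CDA·BCD·CAC·CDA·B·CDA·CDA·BCD·B·CAC·CDA·BCD·CDA·BCD·B·CAC·CDA·BCD·B·CDA·BCD·B·CAC·CDA·BCD·CAC·CDA·B·CDA·CDA·BCD·B·CAC·CDA·BCD·CDA·B·CDA·CDA·BCD·B·CAC·CDA·BCD·CAC·CDA·B·CDA·CDA·BCD·B·CAC·CDA·BCD·CDA·B·CDA
    A ↦ B
    B ↦ CAC
    C ↦ CDA
    D ↦ BCD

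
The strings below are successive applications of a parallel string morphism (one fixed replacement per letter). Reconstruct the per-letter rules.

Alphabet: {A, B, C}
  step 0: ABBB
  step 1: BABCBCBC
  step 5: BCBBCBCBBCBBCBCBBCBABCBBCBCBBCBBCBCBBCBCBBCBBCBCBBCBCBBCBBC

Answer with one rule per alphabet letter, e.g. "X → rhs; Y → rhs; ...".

A->BA, B->BC, C->B

  step 0 ⇒ step 1: ABBB ⇒ BA·BC·BC·BC
    A ↦ BA
    B ↦ BC
    C ↦ B  (constrained at step 1)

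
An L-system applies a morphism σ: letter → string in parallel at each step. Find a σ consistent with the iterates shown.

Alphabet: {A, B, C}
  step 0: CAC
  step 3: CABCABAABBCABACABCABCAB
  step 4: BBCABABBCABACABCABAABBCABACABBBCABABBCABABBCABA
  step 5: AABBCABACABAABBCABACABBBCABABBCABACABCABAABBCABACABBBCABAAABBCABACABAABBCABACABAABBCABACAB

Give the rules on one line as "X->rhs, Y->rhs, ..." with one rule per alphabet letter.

  step 4 ⇒ step 5: BBCABABBCABACABCABAABBCABACABBBCABABBCABABBCABA ⇒ A·A·BB·CAB·A·CAB·A·A·BB·CAB·A·CAB·BB·CAB·A·BB·CAB·A·CAB·CAB·A·A·BB·CAB·A·CAB·BB·CAB·A·A·A·BB·CAB·A·CAB·A·A·BB·CAB·A·CAB·A·A·BB·CAB·A·CAB
    A ↦ CAB
    B ↦ A
    C ↦ BB

A->CAB, B->A, C->BB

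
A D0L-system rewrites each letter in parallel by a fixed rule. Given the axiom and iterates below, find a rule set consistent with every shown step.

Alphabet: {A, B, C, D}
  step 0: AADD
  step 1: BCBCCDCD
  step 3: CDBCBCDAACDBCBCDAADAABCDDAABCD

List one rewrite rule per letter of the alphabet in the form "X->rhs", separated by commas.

  step 0 ⇒ step 1: AADD ⇒ BC·BC·CD·CD
    A ↦ BC
    D ↦ CD
    B ↦ DAA  (constrained at step 1)
    C ↦ B  (constrained at step 1)

A->BC, B->DAA, C->B, D->CD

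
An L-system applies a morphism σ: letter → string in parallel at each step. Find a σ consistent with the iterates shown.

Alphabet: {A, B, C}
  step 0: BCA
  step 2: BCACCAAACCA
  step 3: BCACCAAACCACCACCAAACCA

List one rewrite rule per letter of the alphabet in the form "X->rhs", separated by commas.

A->CCA, B->BC, C->A

  step 2 ⇒ step 3: BCACCAAACCA ⇒ BC·A·CCA·A·A·CCA·CCA·CCA·A·A·CCA
    A ↦ CCA
    B ↦ BC
    C ↦ A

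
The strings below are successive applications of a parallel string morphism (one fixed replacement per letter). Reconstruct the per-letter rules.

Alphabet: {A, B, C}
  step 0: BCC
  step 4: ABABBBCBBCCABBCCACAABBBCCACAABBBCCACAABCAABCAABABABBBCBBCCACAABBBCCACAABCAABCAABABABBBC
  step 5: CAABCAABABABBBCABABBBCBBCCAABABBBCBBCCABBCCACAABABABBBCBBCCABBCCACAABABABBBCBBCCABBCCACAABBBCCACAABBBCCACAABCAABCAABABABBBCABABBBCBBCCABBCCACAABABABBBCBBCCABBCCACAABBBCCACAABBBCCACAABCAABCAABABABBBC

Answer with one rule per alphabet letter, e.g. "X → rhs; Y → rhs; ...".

  step 4 ⇒ step 5: ABABBBCBBCCABBCCACAABBBCCACAABBBCCACAABCAABCAABABABBBCBBCCACAABBBCCACAABCAABCAABABABBBC ⇒ CA·AB·CA·AB·AB·AB·BBC·AB·AB·BBC·BBC·CA·AB·AB·BBC·BBC·CA·BBC·CA·CA·AB·AB·AB·BBC·BBC·CA·BBC·CA·CA·AB·AB·AB·BBC·BBC·CA·BBC·CA·CA·AB·BBC·CA·CA·AB·BBC·CA·CA·AB·CA·AB·CA·AB·AB·AB·BBC·AB·AB·BBC·BBC·CA·BBC·CA·CA·AB·AB·AB·BBC·BBC·CA·BBC·CA·CA·AB·BBC·CA·CA·AB·BBC·CA·CA·AB·CA·AB·CA·AB·AB·AB·BBC
    A ↦ CA
    B ↦ AB
    C ↦ BBC

A->CA, B->AB, C->BBC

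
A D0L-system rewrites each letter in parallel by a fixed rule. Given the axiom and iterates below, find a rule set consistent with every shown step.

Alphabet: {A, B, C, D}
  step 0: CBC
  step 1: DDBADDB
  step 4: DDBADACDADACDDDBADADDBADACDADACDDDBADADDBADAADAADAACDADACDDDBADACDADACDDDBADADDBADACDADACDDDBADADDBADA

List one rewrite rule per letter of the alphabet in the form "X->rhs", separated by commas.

A->CD, B->A, C->DDB, D->ADA

  step 0 ⇒ step 1: CBC ⇒ DDB·A·DDB
    B ↦ A
    C ↦ DDB
    A ↦ CD  (constrained at step 1)
    D ↦ ADA  (constrained at step 1)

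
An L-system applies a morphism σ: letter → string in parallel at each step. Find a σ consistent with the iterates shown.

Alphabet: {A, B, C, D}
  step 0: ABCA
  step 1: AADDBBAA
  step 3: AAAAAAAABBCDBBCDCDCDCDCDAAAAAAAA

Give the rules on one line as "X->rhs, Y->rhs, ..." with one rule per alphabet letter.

A->AA, B->DD, C->BB, D->CD

  step 0 ⇒ step 1: ABCA ⇒ AA·DD·BB·AA
    A ↦ AA
    B ↦ DD
    C ↦ BB
    D ↦ CD  (constrained at step 1)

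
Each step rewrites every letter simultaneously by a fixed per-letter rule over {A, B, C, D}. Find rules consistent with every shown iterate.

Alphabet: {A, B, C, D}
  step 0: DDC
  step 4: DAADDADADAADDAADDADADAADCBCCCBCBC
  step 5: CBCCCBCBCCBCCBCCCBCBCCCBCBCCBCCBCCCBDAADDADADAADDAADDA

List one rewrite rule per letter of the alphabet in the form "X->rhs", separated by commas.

A->C, B->AD, C->DA, D->CB

  step 4 ⇒ step 5: DAADDADADAADDAADDADADAADCBCCCBCBC ⇒ CB·C·C·CB·CB·C·CB·C·CB·C·C·CB·CB·C·C·CB·CB·C·CB·C·CB·C·C·CB·DA·AD·DA·DA·DA·AD·DA·AD·DA
    A ↦ C
    B ↦ AD
    C ↦ DA
    D ↦ CB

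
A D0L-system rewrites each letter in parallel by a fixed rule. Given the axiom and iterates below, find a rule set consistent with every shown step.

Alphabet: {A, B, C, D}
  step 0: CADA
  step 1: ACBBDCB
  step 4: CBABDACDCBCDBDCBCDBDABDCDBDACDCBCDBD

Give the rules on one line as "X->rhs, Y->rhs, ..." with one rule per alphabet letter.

  step 0 ⇒ step 1: CADA ⇒ A·CB·BD·CB
    A ↦ CB
    C ↦ A
    D ↦ BD
    B ↦ CD  (constrained at step 1)

A->CB, B->CD, C->A, D->BD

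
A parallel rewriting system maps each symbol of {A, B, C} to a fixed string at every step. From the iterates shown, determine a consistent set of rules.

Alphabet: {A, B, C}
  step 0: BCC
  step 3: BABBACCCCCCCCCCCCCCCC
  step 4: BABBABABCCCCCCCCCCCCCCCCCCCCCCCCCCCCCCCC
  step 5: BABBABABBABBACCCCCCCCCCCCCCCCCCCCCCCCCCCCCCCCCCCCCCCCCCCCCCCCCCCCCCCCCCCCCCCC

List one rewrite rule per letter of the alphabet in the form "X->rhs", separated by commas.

A->B, B->BA, C->CC

  step 4 ⇒ step 5: BABBABABCCCCCCCCCCCCCCCCCCCCCCCCCCCCCCCC ⇒ BA·B·BA·BA·B·BA·B·BA·CC·CC·CC·CC·CC·CC·CC·CC·CC·CC·CC·CC·CC·CC·CC·CC·CC·CC·CC·CC·CC·CC·CC·CC·CC·CC·CC·CC·CC·CC·CC·CC
    A ↦ B
    B ↦ BA
    C ↦ CC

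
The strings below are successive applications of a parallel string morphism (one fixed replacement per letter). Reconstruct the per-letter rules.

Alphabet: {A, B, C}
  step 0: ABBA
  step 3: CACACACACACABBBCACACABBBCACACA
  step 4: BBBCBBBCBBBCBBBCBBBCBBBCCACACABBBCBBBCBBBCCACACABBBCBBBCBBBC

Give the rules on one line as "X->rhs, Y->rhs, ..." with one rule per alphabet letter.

A->C, B->CA, C->BBB

  step 3 ⇒ step 4: CACACACACACABBBCACACABBBCACACA ⇒ BBB·C·BBB·C·BBB·C·BBB·C·BBB·C·BBB·C·CA·CA·CA·BBB·C·BBB·C·BBB·C·CA·CA·CA·BBB·C·BBB·C·BBB·C
    A ↦ C
    B ↦ CA
    C ↦ BBB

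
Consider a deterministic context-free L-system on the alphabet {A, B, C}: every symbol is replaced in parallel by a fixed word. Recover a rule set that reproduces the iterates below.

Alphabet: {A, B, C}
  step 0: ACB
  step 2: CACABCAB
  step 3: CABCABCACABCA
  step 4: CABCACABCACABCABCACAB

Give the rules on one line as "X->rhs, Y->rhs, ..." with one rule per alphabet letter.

  step 3 ⇒ step 4: CABCABCACABCA ⇒ CA·B·CA·CA·B·CA·CA·B·CA·B·CA·CA·B
    A ↦ B
    B ↦ CA
    C ↦ CA

A->B, B->CA, C->CA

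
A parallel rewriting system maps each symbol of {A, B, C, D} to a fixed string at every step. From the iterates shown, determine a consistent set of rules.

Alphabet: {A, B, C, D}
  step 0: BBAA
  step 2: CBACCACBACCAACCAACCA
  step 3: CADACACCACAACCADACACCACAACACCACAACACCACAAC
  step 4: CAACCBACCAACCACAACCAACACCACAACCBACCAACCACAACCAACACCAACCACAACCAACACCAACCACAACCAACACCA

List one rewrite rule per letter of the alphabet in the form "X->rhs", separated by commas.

  step 3 ⇒ step 4: CADACACCACAACCADACACCACAACACCACAACACCACAAC ⇒ CA·AC·CB·AC·CA·AC·CA·CA·AC·CA·AC·AC·CA·CA·AC·CB·AC·CA·AC·CA·CA·AC·CA·AC·AC·CA·AC·CA·CA·AC·CA·AC·AC·CA·AC·CA·CA·AC·CA·AC·AC·CA
    A ↦ AC
    C ↦ CA
    D ↦ CB
  step 2 ⇒ step 3: CBACCACBACCAACCAACCA ⇒ CA·DAC·AC·CA·CA·AC·CA·DAC·AC·CA·CA·AC·AC·CA·CA·AC·AC·CA·CA·AC
    B ↦ DAC

A->AC, B->DAC, C->CA, D->CB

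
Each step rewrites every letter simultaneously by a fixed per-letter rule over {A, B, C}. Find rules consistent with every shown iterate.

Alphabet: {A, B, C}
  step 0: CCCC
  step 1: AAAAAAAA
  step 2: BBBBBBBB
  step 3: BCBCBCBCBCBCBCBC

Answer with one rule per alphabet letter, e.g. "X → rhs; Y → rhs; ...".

A->B, B->BC, C->AA

  step 2 ⇒ step 3: BBBBBBBB ⇒ BC·BC·BC·BC·BC·BC·BC·BC
    B ↦ BC
  step 1 ⇒ step 2: AAAAAAAA ⇒ B·B·B·B·B·B·B·B
    A ↦ B
  step 0 ⇒ step 1: CCCC ⇒ AA·AA·AA·AA
    C ↦ AA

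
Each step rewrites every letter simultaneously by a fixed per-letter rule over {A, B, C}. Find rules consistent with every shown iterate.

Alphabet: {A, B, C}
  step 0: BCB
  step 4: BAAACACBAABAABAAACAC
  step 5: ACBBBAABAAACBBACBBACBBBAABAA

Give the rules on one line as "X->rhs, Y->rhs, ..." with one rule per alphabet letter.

A->B, B->AC, C->AA

  step 4 ⇒ step 5: BAAACACBAABAABAAACAC ⇒ AC·B·B·B·AA·B·AA·AC·B·B·AC·B·B·AC·B·B·B·AA·B·AA
    A ↦ B
    B ↦ AC
    C ↦ AA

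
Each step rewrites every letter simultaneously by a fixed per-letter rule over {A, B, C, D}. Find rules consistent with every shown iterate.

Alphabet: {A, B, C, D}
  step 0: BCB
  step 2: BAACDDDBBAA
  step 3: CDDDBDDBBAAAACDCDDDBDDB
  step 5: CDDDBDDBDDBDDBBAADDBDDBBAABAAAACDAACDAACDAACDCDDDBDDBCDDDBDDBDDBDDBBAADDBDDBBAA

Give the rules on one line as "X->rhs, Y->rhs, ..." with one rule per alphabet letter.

A->DDB, B->CD, C->BA, D->A

  step 2 ⇒ step 3: BAACDDDBBAA ⇒ CD·DDB·DDB·BA·A·A·A·CD·CD·DDB·DDB
    A ↦ DDB
    B ↦ CD
    C ↦ BA
    D ↦ A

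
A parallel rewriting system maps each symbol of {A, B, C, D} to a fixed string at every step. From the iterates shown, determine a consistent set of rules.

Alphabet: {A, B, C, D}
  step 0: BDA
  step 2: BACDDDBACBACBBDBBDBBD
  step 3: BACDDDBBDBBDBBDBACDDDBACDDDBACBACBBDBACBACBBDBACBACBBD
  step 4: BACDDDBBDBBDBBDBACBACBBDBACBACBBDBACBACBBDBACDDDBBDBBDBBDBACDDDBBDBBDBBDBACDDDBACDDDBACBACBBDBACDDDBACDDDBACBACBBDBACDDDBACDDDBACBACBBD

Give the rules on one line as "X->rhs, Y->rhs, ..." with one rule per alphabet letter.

  step 3 ⇒ step 4: BACDDDBBDBBDBBDBACDDDBACDDDBACBACBBDBACBACBBDBACBACBBD ⇒ BAC·DD·D·BBD·BBD·BBD·BAC·BAC·BBD·BAC·BAC·BBD·BAC·BAC·BBD·BAC·DD·D·BBD·BBD·BBD·BAC·DD·D·BBD·BBD·BBD·BAC·DD·D·BAC·DD·D·BAC·BAC·BBD·BAC·DD·D·BAC·DD·D·BAC·BAC·BBD·BAC·DD·D·BAC·DD·D·BAC·BAC·BBD
    A ↦ DD
    B ↦ BAC
    C ↦ D
    D ↦ BBD

A->DD, B->BAC, C->D, D->BBD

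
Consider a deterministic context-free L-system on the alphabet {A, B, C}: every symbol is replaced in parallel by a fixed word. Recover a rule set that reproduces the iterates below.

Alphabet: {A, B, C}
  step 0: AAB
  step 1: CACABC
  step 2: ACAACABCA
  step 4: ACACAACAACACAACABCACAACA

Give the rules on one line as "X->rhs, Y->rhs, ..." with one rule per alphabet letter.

A->CA, B->BC, C->A

  step 1 ⇒ step 2: CACABC ⇒ A·CA·A·CA·BC·A
    A ↦ CA
    B ↦ BC
    C ↦ A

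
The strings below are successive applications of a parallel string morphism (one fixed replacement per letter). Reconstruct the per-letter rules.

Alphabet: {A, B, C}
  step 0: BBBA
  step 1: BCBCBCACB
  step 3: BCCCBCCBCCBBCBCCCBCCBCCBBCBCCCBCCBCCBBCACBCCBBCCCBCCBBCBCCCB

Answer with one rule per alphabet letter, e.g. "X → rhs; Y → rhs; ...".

  step 0 ⇒ step 1: BBBA ⇒ BC·BC·BC·ACB
    A ↦ ACB
    B ↦ BC
    C ↦ CCB  (constrained at step 1)

A->ACB, B->BC, C->CCB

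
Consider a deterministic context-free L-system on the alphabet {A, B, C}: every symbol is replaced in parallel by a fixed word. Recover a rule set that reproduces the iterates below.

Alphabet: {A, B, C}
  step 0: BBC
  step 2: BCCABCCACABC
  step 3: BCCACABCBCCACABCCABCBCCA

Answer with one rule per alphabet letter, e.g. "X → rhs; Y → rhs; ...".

  step 2 ⇒ step 3: BCCABCCACABC ⇒ BC·CA·CA·BC·BC·CA·CA·BC·CA·BC·BC·CA
    A ↦ BC
    B ↦ BC
    C ↦ CA

A->BC, B->BC, C->CA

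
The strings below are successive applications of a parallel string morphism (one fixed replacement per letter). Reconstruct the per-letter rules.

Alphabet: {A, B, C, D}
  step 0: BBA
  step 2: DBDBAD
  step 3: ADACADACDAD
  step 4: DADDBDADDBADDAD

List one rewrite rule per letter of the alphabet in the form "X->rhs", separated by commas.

  step 3 ⇒ step 4: ADACADACDAD ⇒ D·AD·D·B·D·AD·D·B·AD·D·AD
    A ↦ D
    C ↦ B
    D ↦ AD
  step 2 ⇒ step 3: DBDBAD ⇒ AD·AC·AD·AC·D·AD
    B ↦ AC

A->D, B->AC, C->B, D->AD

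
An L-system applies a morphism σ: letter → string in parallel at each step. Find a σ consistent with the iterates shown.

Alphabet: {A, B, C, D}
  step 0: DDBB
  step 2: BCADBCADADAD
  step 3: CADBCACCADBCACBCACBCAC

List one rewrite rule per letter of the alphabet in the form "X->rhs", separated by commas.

A->BC, B->C, C->AD, D->AC

  step 2 ⇒ step 3: BCADBCADADAD ⇒ C·AD·BC·AC·C·AD·BC·AC·BC·AC·BC·AC
    A ↦ BC
    B ↦ C
    C ↦ AD
    D ↦ AC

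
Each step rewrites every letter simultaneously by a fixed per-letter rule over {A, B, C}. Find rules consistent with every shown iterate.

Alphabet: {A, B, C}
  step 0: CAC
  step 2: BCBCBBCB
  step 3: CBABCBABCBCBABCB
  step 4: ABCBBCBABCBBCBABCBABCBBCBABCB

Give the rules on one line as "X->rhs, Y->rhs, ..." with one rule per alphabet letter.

  step 3 ⇒ step 4: CBABCBABCBCBABCB ⇒ AB·CB·B·CB·AB·CB·B·CB·AB·CB·AB·CB·B·CB·AB·CB
    A ↦ B
    B ↦ CB
    C ↦ AB

A->B, B->CB, C->AB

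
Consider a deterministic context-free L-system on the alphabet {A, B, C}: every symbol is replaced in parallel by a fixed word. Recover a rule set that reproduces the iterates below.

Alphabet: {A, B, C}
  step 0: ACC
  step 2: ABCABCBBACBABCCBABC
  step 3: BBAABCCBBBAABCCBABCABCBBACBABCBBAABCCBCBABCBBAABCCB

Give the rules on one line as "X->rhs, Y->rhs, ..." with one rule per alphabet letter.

  step 2 ⇒ step 3: ABCABCBBACBABCCBABC ⇒ BBA·ABC·CB·BBA·ABC·CB·ABC·ABC·BBA·CB·ABC·BBA·ABC·CB·CB·ABC·BBA·ABC·CB
    A ↦ BBA
    B ↦ ABC
    C ↦ CB

A->BBA, B->ABC, C->CB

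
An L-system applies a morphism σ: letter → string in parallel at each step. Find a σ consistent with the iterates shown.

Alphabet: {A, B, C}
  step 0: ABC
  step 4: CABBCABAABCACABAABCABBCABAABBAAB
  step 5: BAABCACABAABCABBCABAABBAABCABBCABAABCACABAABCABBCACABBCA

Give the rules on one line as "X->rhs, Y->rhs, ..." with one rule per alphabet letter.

  step 4 ⇒ step 5: CABBCABAABCACABAABCABBCABAABBAAB ⇒ BAA·B·CA·CA·BAA·B·CA·B·B·CA·BAA·B·BAA·B·CA·B·B·CA·BAA·B·CA·CA·BAA·B·CA·B·B·CA·CA·B·B·CA
    A ↦ B
    B ↦ CA
    C ↦ BAA

A->B, B->CA, C->BAA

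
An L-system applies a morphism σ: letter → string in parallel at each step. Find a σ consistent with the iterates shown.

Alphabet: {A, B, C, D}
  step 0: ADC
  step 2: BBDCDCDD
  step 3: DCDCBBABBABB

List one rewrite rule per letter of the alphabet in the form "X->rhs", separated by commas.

  step 2 ⇒ step 3: BBDCDCDD ⇒ DC·DC·B·BA·B·BA·B·B
    B ↦ DC
    C ↦ BA
    D ↦ B
    A ↦ DD  (constrained at step 0)

A->DD, B->DC, C->BA, D->B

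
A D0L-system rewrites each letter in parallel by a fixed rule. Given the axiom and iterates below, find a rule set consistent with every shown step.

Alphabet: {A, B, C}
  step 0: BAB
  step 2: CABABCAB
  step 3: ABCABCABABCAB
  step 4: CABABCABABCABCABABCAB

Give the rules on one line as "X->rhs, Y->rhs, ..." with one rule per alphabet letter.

  step 3 ⇒ step 4: ABCABCABABCAB ⇒ C·AB·AB·C·AB·AB·C·AB·C·AB·AB·C·AB
    A ↦ C
    B ↦ AB
    C ↦ AB

A->C, B->AB, C->AB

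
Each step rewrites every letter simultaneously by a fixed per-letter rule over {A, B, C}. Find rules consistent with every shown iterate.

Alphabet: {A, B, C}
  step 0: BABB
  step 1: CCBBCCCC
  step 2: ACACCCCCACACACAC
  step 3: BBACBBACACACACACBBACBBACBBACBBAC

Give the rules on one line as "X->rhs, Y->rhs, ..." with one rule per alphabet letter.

  step 2 ⇒ step 3: ACACCCCCACACACAC ⇒ BB·AC·BB·AC·AC·AC·AC·AC·BB·AC·BB·AC·BB·AC·BB·AC
    A ↦ BB
    C ↦ AC
  step 0 ⇒ step 1: BABB ⇒ CC·BB·CC·CC
    B ↦ CC

A->BB, B->CC, C->AC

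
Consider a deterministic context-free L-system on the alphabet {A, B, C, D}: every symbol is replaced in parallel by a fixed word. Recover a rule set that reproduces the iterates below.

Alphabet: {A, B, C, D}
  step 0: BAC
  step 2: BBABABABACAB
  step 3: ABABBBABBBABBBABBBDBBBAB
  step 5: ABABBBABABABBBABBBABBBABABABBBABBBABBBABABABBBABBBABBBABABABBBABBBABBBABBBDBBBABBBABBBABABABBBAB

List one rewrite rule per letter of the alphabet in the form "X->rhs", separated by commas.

A->BB, B->AB, C->DB, D->AC

  step 2 ⇒ step 3: BBABABABACAB ⇒ AB·AB·BB·AB·BB·AB·BB·AB·BB·DB·BB·AB
    A ↦ BB
    B ↦ AB
    C ↦ DB
    D ↦ AC  (constrained at step 3)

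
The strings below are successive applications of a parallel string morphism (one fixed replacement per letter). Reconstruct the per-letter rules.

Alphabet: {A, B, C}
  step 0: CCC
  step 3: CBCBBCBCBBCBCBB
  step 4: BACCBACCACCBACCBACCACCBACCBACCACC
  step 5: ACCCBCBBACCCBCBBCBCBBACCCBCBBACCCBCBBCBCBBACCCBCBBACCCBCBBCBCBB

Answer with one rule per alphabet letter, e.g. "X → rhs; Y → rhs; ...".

  step 4 ⇒ step 5: BACCBACCACCBACCBACCACCBACCBACCACC ⇒ ACC·CBC·B·B·ACC·CBC·B·B·CBC·B·B·ACC·CBC·B·B·ACC·CBC·B·B·CBC·B·B·ACC·CBC·B·B·ACC·CBC·B·B·CBC·B·B
    A ↦ CBC
    B ↦ ACC
    C ↦ B

A->CBC, B->ACC, C->B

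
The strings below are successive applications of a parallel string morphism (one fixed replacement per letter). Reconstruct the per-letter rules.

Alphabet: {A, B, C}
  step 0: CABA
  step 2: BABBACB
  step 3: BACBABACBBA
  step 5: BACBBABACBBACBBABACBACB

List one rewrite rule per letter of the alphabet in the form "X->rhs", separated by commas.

A->C, B->BA, C->B

  step 2 ⇒ step 3: BABBACB ⇒ BA·C·BA·BA·C·B·BA
    A ↦ C
    B ↦ BA
    C ↦ B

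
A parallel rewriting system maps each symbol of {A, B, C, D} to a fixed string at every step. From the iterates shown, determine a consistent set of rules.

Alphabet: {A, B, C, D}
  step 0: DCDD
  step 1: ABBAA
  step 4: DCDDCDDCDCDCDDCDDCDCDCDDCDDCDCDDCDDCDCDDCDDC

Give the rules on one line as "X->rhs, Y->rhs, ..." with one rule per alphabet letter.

A->DC, B->DDC, C->BB, D->A

  step 0 ⇒ step 1: DCDD ⇒ A·BB·A·A
    C ↦ BB
    D ↦ A
    A ↦ DC  (constrained at step 1)
    B ↦ DDC  (constrained at step 1)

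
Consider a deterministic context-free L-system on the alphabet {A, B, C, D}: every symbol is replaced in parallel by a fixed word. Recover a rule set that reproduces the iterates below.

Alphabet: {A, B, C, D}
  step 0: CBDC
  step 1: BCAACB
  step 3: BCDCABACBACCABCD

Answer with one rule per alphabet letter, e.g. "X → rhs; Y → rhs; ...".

  step 0 ⇒ step 1: CBDC ⇒ B·CA·AC·B
    B ↦ CA
    C ↦ B
    D ↦ AC
    A ↦ CD  (constrained at step 1)

A->CD, B->CA, C->B, D->AC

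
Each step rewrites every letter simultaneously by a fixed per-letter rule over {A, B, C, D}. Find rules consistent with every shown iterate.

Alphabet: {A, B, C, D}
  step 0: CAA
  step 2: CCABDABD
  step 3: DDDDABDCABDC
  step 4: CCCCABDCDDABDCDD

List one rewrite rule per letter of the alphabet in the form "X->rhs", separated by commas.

A->AB, B->D, C->DD, D->C

  step 3 ⇒ step 4: DDDDABDCABDC ⇒ C·C·C·C·AB·D·C·DD·AB·D·C·DD
    A ↦ AB
    B ↦ D
    C ↦ DD
    D ↦ C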